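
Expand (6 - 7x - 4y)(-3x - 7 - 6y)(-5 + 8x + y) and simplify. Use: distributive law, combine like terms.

(6 - 7x - 4y)(-3x - 7 - 6y)(-5 + 8x + y)
= (-18x - 42 - 36y + 21x² + 49x + 42xy + 12xy + 28y + 24y²)(-5 + 8x + y)    [distributive law]
= (31x - 42 - 8y + 21x² + 54xy + 24y²)(-5 + 8x + y)    [combine like terms]
= -155x + 248x² + 31xy + 210 - 336x - 42y + 40y - 64xy - 8y² - 105x² + 168x³ + 21x²y - 270xy + 432x²y + 54xy² - 120y² + 192xy² + 24y³    [distributive law]
= -491x + 143x² - 303xy + 210 - 2y - 128y² + 168x³ + 453x²y + 246xy² + 24y³    [combine like terms]

-491x + 143x² - 303xy + 210 - 2y - 128y² + 168x³ + 453x²y + 246xy² + 24y³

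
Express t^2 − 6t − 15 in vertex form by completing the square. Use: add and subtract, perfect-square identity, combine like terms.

(t − 3)^2 − 24

t^2 − 6t − 15
= t^2 − 6t + 9 − 9 − 15    [add and subtract 9]
= (t − 3)^2 − 9 − 15    [perfect-square identity]
= (t − 3)^2 − 24    [combine constants]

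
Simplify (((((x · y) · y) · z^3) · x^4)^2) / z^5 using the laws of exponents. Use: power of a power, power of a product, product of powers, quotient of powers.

(((((x · y) · y) · z^3) · x^4)^2) / z^5
= (((((x · y) · y) · z^3)^2) · ((x^4)^2)) / z^5    [power of a product]
= (((((x · y) · y)^2) · ((z^3)^2)) · ((x^4)^2)) / z^5    [power of a product]
= (((((x · y)^2) · (y^2)) · ((z^3)^2)) · ((x^4)^2)) / z^5    [power of a product]
= (((((x^2) · (y^2)) · (y^2)) · ((z^3)^2)) · ((x^4)^2)) / z^5    [power of a product]
= ((((x^2 · y^2) · y^2) · z^6) · ((x^4)^2)) / z^5    [power of a power]
= ((((x^2 · y^2) · y^2) · z^6) · x^8) / z^5    [power of a power]
= x^10·y^4·z    [quotient of powers; product of powers]

x^10·y^4·z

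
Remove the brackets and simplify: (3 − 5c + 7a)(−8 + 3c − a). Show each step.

(3 − 5c + 7a)(−8 + 3c − a)
= −24 + 9c − 3a + 40c − 15c^2 + 5ac − 56a + 21ac − 7a^2    [distributive law]
= −24 + 49c − 59a − 15c^2 + 26ac − 7a^2    [combine like terms]

−24 + 49c − 59a − 15c^2 + 26ac − 7a^2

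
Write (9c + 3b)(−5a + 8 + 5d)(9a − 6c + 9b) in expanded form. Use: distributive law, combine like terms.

−405a^2c + 270ac^2 − 315abc + 648ac − 432c^2 + 504bc + 405acd − 270c^2d + 315bcd − 135a^2b − 135ab^2 + 216ab + 216b^2 + 135abd + 135b^2d

(9c + 3b)(−5a + 8 + 5d)(9a − 6c + 9b)
= (−45ac + 72c + 45cd − 15ab + 24b + 15bd)(9a − 6c + 9b)    [distributive law]
= −405a^2c + 270ac^2 − 405abc + 648ac − 432c^2 + 648bc + 405acd − 270c^2d + 405bcd − 135a^2b + 90abc − 135ab^2 + 216ab − 144bc + 216b^2 + 135abd − 90bcd + 135b^2d    [distributive law]
= −405a^2c + 270ac^2 − 315abc + 648ac − 432c^2 + 504bc + 405acd − 270c^2d + 315bcd − 135a^2b − 135ab^2 + 216ab + 216b^2 + 135abd + 135b^2d    [combine like terms]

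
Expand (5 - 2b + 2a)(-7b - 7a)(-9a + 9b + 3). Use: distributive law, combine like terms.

(5 - 2b + 2a)(-7b - 7a)(-9a + 9b + 3)
= (-35b - 35a + 14b² + 14ab - 14ab - 14a²)(-9a + 9b + 3)    [distributive law]
= (-35b - 35a + 14b² - 14a²)(-9a + 9b + 3)    [combine like terms]
= 315ab - 315b² - 105b + 315a² - 315ab - 105a - 126ab² + 126b³ + 42b² + 126a³ - 126a²b - 42a²    [distributive law]
= -273b² - 105b + 273a² - 105a - 126ab² + 126b³ + 126a³ - 126a²b    [combine like terms]

-273b² - 105b + 273a² - 105a - 126ab² + 126b³ + 126a³ - 126a²b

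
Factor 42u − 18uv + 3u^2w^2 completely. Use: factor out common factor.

42u − 18uv + 3u^2w^2
= 3(14u − 6uv + u^2w^2)    [factor out 3]
= 3u(14 − 6v + uw^2)    [factor out u]

3u(14 − 6v + uw^2)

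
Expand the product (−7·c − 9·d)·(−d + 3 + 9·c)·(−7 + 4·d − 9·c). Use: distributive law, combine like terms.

(−7·c − 9·d)·(−d + 3 + 9·c)·(−7 + 4·d − 9·c)
= (7·c·d − 21·c − 63·c^2 + 9·d^2 − 27·d − 81·c·d)·(−7 + 4·d − 9·c)    [distributive law]
= (−74·c·d − 21·c − 63·c^2 + 9·d^2 − 27·d)·(−7 + 4·d − 9·c)    [combine like terms]
= 518·c·d − 296·c·d^2 + 666·c^2·d + 147·c − 84·c·d + 189·c^2 + 441·c^2 − 252·c^2·d + 567·c^3 − 63·d^2 + 36·d^3 − 81·c·d^2 + 189·d − 108·d^2 + 243·c·d    [distributive law]
= 677·c·d − 377·c·d^2 + 414·c^2·d + 147·c + 630·c^2 + 567·c^3 − 171·d^2 + 36·d^3 + 189·d    [combine like terms]

677·c·d − 377·c·d^2 + 414·c^2·d + 147·c + 630·c^2 + 567·c^3 − 171·d^2 + 36·d^3 + 189·d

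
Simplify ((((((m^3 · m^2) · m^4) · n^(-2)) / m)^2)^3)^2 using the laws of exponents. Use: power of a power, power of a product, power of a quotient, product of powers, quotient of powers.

m^96n^(-24)

((((((m^3 · m^2) · m^4) · n^(-2)) / m)^2)^3)^2
= (((((m^3 · m^2) · m^4) · n^(-2)) / m)^2)^6    [power of a power]
= ((((m^3 · m^2) · m^4) · n^(-2)) / m)^12    [power of a power]
= ((((m^3 · m^2) · m^4) · n^(-2))^12) / (m^12)    [power of a quotient]
= ((((m^3 · m^2) · m^4)^12) · ((n^(-2))^12)) / (m^12)    [power of a product]
= ((((m^3 · m^2)^12) · ((m^4)^12)) · ((n^(-2))^12)) / (m^12)    [power of a product]
= (((((m^3)^12) · ((m^2)^12)) · ((m^4)^12)) · ((n^(-2))^12)) / (m^12)    [power of a product]
= (((m^36 · ((m^2)^12)) · ((m^4)^12)) · ((n^(-2))^12)) / (m^12)    [power of a power]
= (((m^36 · m^24) · ((m^4)^12)) · ((n^(-2))^12)) / (m^12)    [power of a power]
= ((m^60 · ((m^4)^12)) · ((n^(-2))^12)) / (m^12)    [product of powers]
= ((m^60 · m^48) · ((n^(-2))^12)) / (m^12)    [power of a power]
= (m^108 · ((n^(-2))^12)) / (m^12)    [product of powers]
= (m^108 · n^(-24)) / (m^12)    [power of a power]
= m^96n^(-24)    [quotient of powers]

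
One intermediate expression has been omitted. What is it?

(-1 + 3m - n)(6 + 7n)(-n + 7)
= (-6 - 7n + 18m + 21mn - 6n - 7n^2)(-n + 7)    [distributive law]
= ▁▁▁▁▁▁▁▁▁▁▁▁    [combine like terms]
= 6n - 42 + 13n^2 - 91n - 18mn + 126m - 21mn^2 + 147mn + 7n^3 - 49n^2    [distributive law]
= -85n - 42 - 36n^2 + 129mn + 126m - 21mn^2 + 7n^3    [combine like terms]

Applying combine like terms to the line above:

(-6 - 13n + 18m + 21mn - 7n^2)(-n + 7)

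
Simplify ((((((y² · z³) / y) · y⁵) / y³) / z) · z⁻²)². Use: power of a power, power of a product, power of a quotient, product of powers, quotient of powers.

y⁶

((((((y² · z³) / y) · y⁵) / y³) / z) · z⁻²)²
= ((((((y² · z³) / y) · y⁵) / y³) / z)²) · ((z⁻²)²)    [power of a product]
= ((((((y² · z³) / y) · y⁵) / y³)²) / (z²)) · ((z⁻²)²)    [power of a quotient]
= ((((((y² · z³) / y) · y⁵)²) / ((y³)²)) / (z²)) · ((z⁻²)²)    [power of a quotient]
= ((((((y² · z³) / y)²) · ((y⁵)²)) / ((y³)²)) / (z²)) · ((z⁻²)²)    [power of a product]
= ((((((y² · z³)²) / (y²)) · ((y⁵)²)) / ((y³)²)) / (z²)) · ((z⁻²)²)    [power of a quotient]
= (((((((y²)²) · ((z³)²)) / (y²)) · ((y⁵)²)) / ((y³)²)) / (z²)) · ((z⁻²)²)    [power of a product]
= (((((y⁴ · ((z³)²)) / (y²)) · ((y⁵)²)) / ((y³)²)) / (z²)) · ((z⁻²)²)    [power of a power]
= (((((y⁴ · z⁶) / (y²)) · ((y⁵)²)) / ((y³)²)) / (z²)) · ((z⁻²)²)    [power of a power]
= (((((y⁴ · z⁶) / y²) · y¹⁰) / ((y³)²)) / (z²)) · ((z⁻²)²)    [power of a power]
= (((((y⁴ · z⁶) / y²) · y¹⁰) / y⁶) / (z²)) · ((z⁻²)²)    [power of a power]
= (((((y⁴ · z⁶) / y²) · y¹⁰) / y⁶) / z²) · z⁻⁴    [power of a power]
= y⁶    [quotient of powers; product of powers]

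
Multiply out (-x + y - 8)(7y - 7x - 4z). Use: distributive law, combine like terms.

-14xy + 7x^2 + 4xz + 7y^2 - 4yz - 56y + 56x + 32z

(-x + y - 8)(7y - 7x - 4z)
= -7xy + 7x^2 + 4xz + 7y^2 - 7xy - 4yz - 56y + 56x + 32z    [distributive law]
= -14xy + 7x^2 + 4xz + 7y^2 - 4yz - 56y + 56x + 32z    [combine like terms]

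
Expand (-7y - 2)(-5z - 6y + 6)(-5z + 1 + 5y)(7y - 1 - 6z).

(-7y - 2)(-5z - 6y + 6)(-5z + 1 + 5y)(7y - 1 - 6z)
= (35yz + 42y^2 - 42y + 10z + 12y - 12)(-5z + 1 + 5y)(7y - 1 - 6z)    [distributive law]
= (35yz + 42y^2 - 30y + 10z - 12)(-5z + 1 + 5y)(7y - 1 - 6z)    [combine like terms]
= (-175yz^2 + 35yz + 175y^2z - 210y^2z + 42y^2 + 210y^3 + 150yz - 30y - 150y^2 - 50z^2 + 10z + 50yz + 60z - 12 - 60y)(7y - 1 - 6z)    [distributive law]
= (-175yz^2 + 235yz - 35y^2z - 108y^2 + 210y^3 - 90y - 50z^2 + 70z - 12)(7y - 1 - 6z)    [combine like terms]
= -1225y^2z^2 + 175yz^2 + 1050yz^3 + 1645y^2z - 235yz - 1410yz^2 - 245y^3z + 35y^2z + 210y^2z^2 - 756y^3 + 108y^2 + 648y^2z + 1470y^4 - 210y^3 - 1260y^3z - 630y^2 + 90y + 540yz - 350yz^2 + 50z^2 + 300z^3 + 490yz - 70z - 420z^2 - 84y + 12 + 72z    [distributive law]
= -1015y^2z^2 - 1585yz^2 + 1050yz^3 + 2328y^2z + 795yz - 1505y^3z - 966y^3 - 522y^2 + 1470y^4 + 6y - 370z^2 + 300z^3 + 2z + 12    [combine like terms]

-1015y^2z^2 - 1585yz^2 + 1050yz^3 + 2328y^2z + 795yz - 1505y^3z - 966y^3 - 522y^2 + 1470y^4 + 6y - 370z^2 + 300z^3 + 2z + 12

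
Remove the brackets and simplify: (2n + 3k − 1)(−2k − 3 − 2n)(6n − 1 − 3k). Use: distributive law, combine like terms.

−48kn² − 20kn − 6k²n − 20n² + 22n − 24n³ + 27k² + 18k³ − 2k − 3

(2n + 3k − 1)(−2k − 3 − 2n)(6n − 1 − 3k)
= (−4kn − 6n − 4n² − 6k² − 9k − 6kn + 2k + 3 + 2n)(6n − 1 − 3k)    [distributive law]
= (−10kn − 4n − 4n² − 6k² − 7k + 3)(6n − 1 − 3k)    [combine like terms]
= −60kn² + 10kn + 30k²n − 24n² + 4n + 12kn − 24n³ + 4n² + 12kn² − 36k²n + 6k² + 18k³ − 42kn + 7k + 21k² + 18n − 3 − 9k    [distributive law]
= −48kn² − 20kn − 6k²n − 20n² + 22n − 24n³ + 27k² + 18k³ − 2k − 3    [combine like terms]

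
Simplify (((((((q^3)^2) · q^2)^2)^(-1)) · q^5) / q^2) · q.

q^(-12)

(((((((q^3)^2) · q^2)^2)^(-1)) · q^5) / q^2) · q
= ((((((q^3)^2) · q^2)^(-2)) · q^5) / q^2) · q    [power of a power]
= ((((((q^3)^2)^(-2)) · ((q^2)^(-2))) · q^5) / q^2) · q    [power of a product]
= (((((q^3)^(-4)) · ((q^2)^(-2))) · q^5) / q^2) · q    [power of a power]
= (((q^(-12) · ((q^2)^(-2))) · q^5) / q^2) · q    [power of a power]
= (((q^(-12) · q^(-4)) · q^5) / q^2) · q    [power of a power]
= ((q^(-16) · q^5) / q^2) · q    [product of powers]
= (q^(-11) / q^2) · q    [product of powers]
= q^(-13) · q    [quotient of powers]
= q^(-12)    [product of powers]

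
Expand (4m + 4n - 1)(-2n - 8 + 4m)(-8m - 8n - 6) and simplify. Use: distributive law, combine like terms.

(4m + 4n - 1)(-2n - 8 + 4m)(-8m - 8n - 6)
= (-8mn - 32m + 16m^2 - 8n^2 - 32n + 16mn + 2n + 8 - 4m)(-8m - 8n - 6)    [distributive law]
= (8mn - 36m + 16m^2 - 8n^2 - 30n + 8)(-8m - 8n - 6)    [combine like terms]
= -64m^2n - 64mn^2 - 48mn + 288m^2 + 288mn + 216m - 128m^3 - 128m^2n - 96m^2 + 64mn^2 + 64n^3 + 48n^2 + 240mn + 240n^2 + 180n - 64m - 64n - 48    [distributive law]
= -192m^2n + 480mn + 192m^2 + 152m - 128m^3 + 64n^3 + 288n^2 + 116n - 48    [combine like terms]

-192m^2n + 480mn + 192m^2 + 152m - 128m^3 + 64n^3 + 288n^2 + 116n - 48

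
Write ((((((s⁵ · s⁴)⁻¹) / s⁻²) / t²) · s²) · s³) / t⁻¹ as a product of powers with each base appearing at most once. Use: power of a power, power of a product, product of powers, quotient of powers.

s⁻²t⁻¹

((((((s⁵ · s⁴)⁻¹) / s⁻²) / t²) · s²) · s³) / t⁻¹
= (((((((s⁵)⁻¹) · ((s⁴)⁻¹)) / s⁻²) / t²) · s²) · s³) / t⁻¹    [power of a product]
= (((((s⁻⁵ · ((s⁴)⁻¹)) / s⁻²) / t²) · s²) · s³) / t⁻¹    [power of a power]
= (((((s⁻⁵ · s⁻⁴) / s⁻²) / t²) · s²) · s³) / t⁻¹    [power of a power]
= ((((s⁻⁹ / s⁻²) / t²) · s²) · s³) / t⁻¹    [product of powers]
= (((s⁻⁷ / t²) · s²) · s³) / t⁻¹    [quotient of powers]
= s⁻²t⁻¹    [quotient of powers; product of powers]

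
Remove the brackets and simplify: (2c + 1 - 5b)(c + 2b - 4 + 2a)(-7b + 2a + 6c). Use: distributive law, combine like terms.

(2c + 1 - 5b)(c + 2b - 4 + 2a)(-7b + 2a + 6c)
= (2c^2 + 4bc - 8c + 4ac + c + 2b - 4 + 2a - 5bc - 10b^2 + 20b - 10ab)(-7b + 2a + 6c)    [distributive law]
= (2c^2 - bc - 7c + 4ac + 22b - 4 + 2a - 10b^2 - 10ab)(-7b + 2a + 6c)    [combine like terms]
= -14bc^2 + 4ac^2 + 12c^3 + 7b^2c - 2abc - 6bc^2 + 49bc - 14ac - 42c^2 - 28abc + 8a^2c + 24ac^2 - 154b^2 + 44ab + 132bc + 28b - 8a - 24c - 14ab + 4a^2 + 12ac + 70b^3 - 20ab^2 - 60b^2c + 70ab^2 - 20a^2b - 60abc    [distributive law]
= -20bc^2 + 28ac^2 + 12c^3 - 53b^2c - 90abc + 181bc - 2ac - 42c^2 + 8a^2c - 154b^2 + 30ab + 28b - 8a - 24c + 4a^2 + 70b^3 + 50ab^2 - 20a^2b    [combine like terms]

-20bc^2 + 28ac^2 + 12c^3 - 53b^2c - 90abc + 181bc - 2ac - 42c^2 + 8a^2c - 154b^2 + 30ab + 28b - 8a - 24c + 4a^2 + 70b^3 + 50ab^2 - 20a^2b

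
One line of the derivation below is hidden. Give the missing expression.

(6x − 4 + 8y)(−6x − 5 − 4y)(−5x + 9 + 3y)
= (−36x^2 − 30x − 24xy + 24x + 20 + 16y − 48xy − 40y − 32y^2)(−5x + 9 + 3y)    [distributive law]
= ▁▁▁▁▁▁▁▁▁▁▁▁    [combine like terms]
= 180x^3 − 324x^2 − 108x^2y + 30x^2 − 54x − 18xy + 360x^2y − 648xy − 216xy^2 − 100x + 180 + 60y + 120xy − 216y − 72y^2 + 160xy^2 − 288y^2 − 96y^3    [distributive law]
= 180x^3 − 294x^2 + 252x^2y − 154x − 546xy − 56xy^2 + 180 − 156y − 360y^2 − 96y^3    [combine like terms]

After combine like terms, the bracketed line is:

(−36x^2 − 6x − 72xy + 20 − 24y − 32y^2)(−5x + 9 + 3y)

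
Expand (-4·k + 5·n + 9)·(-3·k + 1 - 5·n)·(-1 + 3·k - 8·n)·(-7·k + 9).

(-4·k + 5·n + 9)·(-3·k + 1 - 5·n)·(-1 + 3·k - 8·n)·(-7·k + 9)
= (12·k^2 - 4·k + 20·k·n - 15·k·n + 5·n - 25·n^2 - 27·k + 9 - 45·n)·(-1 + 3·k - 8·n)·(-7·k + 9)    [distributive law]
= (12·k^2 - 31·k + 5·k·n - 40·n - 25·n^2 + 9)·(-1 + 3·k - 8·n)·(-7·k + 9)    [combine like terms]
= (-12·k^2 + 36·k^3 - 96·k^2·n + 31·k - 93·k^2 + 248·k·n - 5·k·n + 15·k^2·n - 40·k·n^2 + 40·n - 120·k·n + 320·n^2 + 25·n^2 - 75·k·n^2 + 200·n^3 - 9 + 27·k - 72·n)·(-7·k + 9)    [distributive law]
= (-105·k^2 + 36·k^3 - 81·k^2·n + 58·k + 123·k·n - 115·k·n^2 - 32·n + 345·n^2 + 200·n^3 - 9)·(-7·k + 9)    [combine like terms]
= 735·k^3 - 945·k^2 - 252·k^4 + 324·k^3 + 567·k^3·n - 729·k^2·n - 406·k^2 + 522·k - 861·k^2·n + 1107·k·n + 805·k^2·n^2 - 1035·k·n^2 + 224·k·n - 288·n - 2415·k·n^2 + 3105·n^2 - 1400·k·n^3 + 1800·n^3 + 63·k - 81    [distributive law]
= 1059·k^3 - 1351·k^2 - 252·k^4 + 567·k^3·n - 1590·k^2·n + 585·k + 1331·k·n + 805·k^2·n^2 - 3450·k·n^2 - 288·n + 3105·n^2 - 1400·k·n^3 + 1800·n^3 - 81    [combine like terms]

1059·k^3 - 1351·k^2 - 252·k^4 + 567·k^3·n - 1590·k^2·n + 585·k + 1331·k·n + 805·k^2·n^2 - 3450·k·n^2 - 288·n + 3105·n^2 - 1400·k·n^3 + 1800·n^3 - 81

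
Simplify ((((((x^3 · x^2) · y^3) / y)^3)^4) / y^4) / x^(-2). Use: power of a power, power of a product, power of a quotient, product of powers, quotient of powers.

x^62y^20

((((((x^3 · x^2) · y^3) / y)^3)^4) / y^4) / x^(-2)
= (((((x^3 · x^2) · y^3) / y)^12) / y^4) / x^(-2)    [power of a power]
= (((((x^3 · x^2) · y^3)^12) / (y^12)) / y^4) / x^(-2)    [power of a quotient]
= (((((x^3 · x^2)^12) · ((y^3)^12)) / (y^12)) / y^4) / x^(-2)    [power of a product]
= ((((((x^3)^12) · ((x^2)^12)) · ((y^3)^12)) / (y^12)) / y^4) / x^(-2)    [power of a product]
= ((((x^36 · ((x^2)^12)) · ((y^3)^12)) / (y^12)) / y^4) / x^(-2)    [power of a power]
= ((((x^36 · x^24) · ((y^3)^12)) / (y^12)) / y^4) / x^(-2)    [power of a power]
= (((x^60 · ((y^3)^12)) / (y^12)) / y^4) / x^(-2)    [product of powers]
= (((x^60 · y^36) / (y^12)) / y^4) / x^(-2)    [power of a power]
= x^62y^20    [quotient of powers; product of powers]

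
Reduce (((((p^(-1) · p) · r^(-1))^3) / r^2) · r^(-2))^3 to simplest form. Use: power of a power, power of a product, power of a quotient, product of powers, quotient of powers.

r^(-21)

(((((p^(-1) · p) · r^(-1))^3) / r^2) · r^(-2))^3
= (((((p^(-1) · p) · r^(-1))^3) / r^2)^3) · ((r^(-2))^3)    [power of a product]
= (((((p^(-1) · p) · r^(-1))^3)^3) / ((r^2)^3)) · ((r^(-2))^3)    [power of a quotient]
= ((((p^(-1) · p) · r^(-1))^9) / ((r^2)^3)) · ((r^(-2))^3)    [power of a power]
= ((((p^(-1) · p)^9) · ((r^(-1))^9)) / ((r^2)^3)) · ((r^(-2))^3)    [power of a product]
= (((((p^(-1))^9) · (p^9)) · ((r^(-1))^9)) / ((r^2)^3)) · ((r^(-2))^3)    [power of a product]
= (((p^(-9) · (p^9)) · ((r^(-1))^9)) / ((r^2)^3)) · ((r^(-2))^3)    [power of a power]
= ((p^0 · ((r^(-1))^9)) / ((r^2)^3)) · ((r^(-2))^3)    [product of powers]
= ((p^0 · r^(-9)) / ((r^2)^3)) · ((r^(-2))^3)    [power of a power]
= ((p^0 · r^(-9)) / r^6) · ((r^(-2))^3)    [power of a power]
= ((p^0 · r^(-9)) / r^6) · r^(-6)    [power of a power]
= r^(-21)    [quotient of powers; product of powers]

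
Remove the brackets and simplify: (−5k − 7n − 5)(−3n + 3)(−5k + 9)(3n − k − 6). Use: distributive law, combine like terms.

−120k^2n^2 + 75k^3n + 510k^2n + 936kn^2 − 1116kn − 75k^3 − 390k^2 + 495k − 315kn^3 + 567n^3 − 1296n^2 − 81n + 810

(−5k − 7n − 5)(−3n + 3)(−5k + 9)(3n − k − 6)
= (15kn − 15k + 21n^2 − 21n + 15n − 15)(−5k + 9)(3n − k − 6)    [distributive law]
= (15kn − 15k + 21n^2 − 6n − 15)(−5k + 9)(3n − k − 6)    [combine like terms]
= (−75k^2n + 135kn + 75k^2 − 135k − 105kn^2 + 189n^2 + 30kn − 54n + 75k − 135)(3n − k − 6)    [distributive law]
= (−75k^2n + 165kn + 75k^2 − 60k − 105kn^2 + 189n^2 − 54n − 135)(3n − k − 6)    [combine like terms]
= −225k^2n^2 + 75k^3n + 450k^2n + 495kn^2 − 165k^2n − 990kn + 225k^2n − 75k^3 − 450k^2 − 180kn + 60k^2 + 360k − 315kn^3 + 105k^2n^2 + 630kn^2 + 567n^3 − 189kn^2 − 1134n^2 − 162n^2 + 54kn + 324n − 405n + 135k + 810    [distributive law]
= −120k^2n^2 + 75k^3n + 510k^2n + 936kn^2 − 1116kn − 75k^3 − 390k^2 + 495k − 315kn^3 + 567n^3 − 1296n^2 − 81n + 810    [combine like terms]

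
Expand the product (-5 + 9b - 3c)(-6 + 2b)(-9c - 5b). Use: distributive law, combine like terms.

-270c - 150b + 486bc + 320b^2 - 132b^2c - 90b^3 - 162c^2 + 54bc^2

(-5 + 9b - 3c)(-6 + 2b)(-9c - 5b)
= (30 - 10b - 54b + 18b^2 + 18c - 6bc)(-9c - 5b)    [distributive law]
= (30 - 64b + 18b^2 + 18c - 6bc)(-9c - 5b)    [combine like terms]
= -270c - 150b + 576bc + 320b^2 - 162b^2c - 90b^3 - 162c^2 - 90bc + 54bc^2 + 30b^2c    [distributive law]
= -270c - 150b + 486bc + 320b^2 - 132b^2c - 90b^3 - 162c^2 + 54bc^2    [combine like terms]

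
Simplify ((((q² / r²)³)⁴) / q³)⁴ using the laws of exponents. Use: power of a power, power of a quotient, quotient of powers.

q⁸⁴r⁻⁹⁶

((((q² / r²)³)⁴) / q³)⁴
= ((((q² / r²)³)⁴)⁴) / ((q³)⁴)    [power of a quotient]
= (((q² / r²)³)¹⁶) / ((q³)⁴)    [power of a power]
= ((q² / r²)⁴⁸) / ((q³)⁴)    [power of a power]
= (((q²)⁴⁸) / ((r²)⁴⁸)) / ((q³)⁴)    [power of a quotient]
= (q⁹⁶ / ((r²)⁴⁸)) / ((q³)⁴)    [power of a power]
= (q⁹⁶ / r⁹⁶) / ((q³)⁴)    [power of a power]
= (q⁹⁶ / r⁹⁶) / q¹²    [power of a power]
= q⁸⁴r⁻⁹⁶    [quotient of powers]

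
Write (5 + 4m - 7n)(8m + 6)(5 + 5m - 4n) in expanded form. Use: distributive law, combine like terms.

(5 + 4m - 7n)(8m + 6)(5 + 5m - 4n)
= (40m + 30 + 32m^2 + 24m - 56mn - 42n)(5 + 5m - 4n)    [distributive law]
= (64m + 30 + 32m^2 - 56mn - 42n)(5 + 5m - 4n)    [combine like terms]
= 320m + 320m^2 - 256mn + 150 + 150m - 120n + 160m^2 + 160m^3 - 128m^2n - 280mn - 280m^2n + 224mn^2 - 210n - 210mn + 168n^2    [distributive law]
= 470m + 480m^2 - 746mn + 150 - 330n + 160m^3 - 408m^2n + 224mn^2 + 168n^2    [combine like terms]

470m + 480m^2 - 746mn + 150 - 330n + 160m^3 - 408m^2n + 224mn^2 + 168n^2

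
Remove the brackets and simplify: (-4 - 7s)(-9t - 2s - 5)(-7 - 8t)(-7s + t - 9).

(-4 - 7s)(-9t - 2s - 5)(-7 - 8t)(-7s + t - 9)
= (36t + 8s + 20 + 63st + 14s² + 35s)(-7 - 8t)(-7s + t - 9)    [distributive law]
= (36t + 43s + 20 + 63st + 14s²)(-7 - 8t)(-7s + t - 9)    [combine like terms]
= (-252t - 288t² - 301s - 344st - 140 - 160t - 441st - 504st² - 98s² - 112s²t)(-7s + t - 9)    [distributive law]
= (-412t - 288t² - 301s - 785st - 140 - 504st² - 98s² - 112s²t)(-7s + t - 9)    [combine like terms]
= 2884st - 412t² + 3708t + 2016st² - 288t³ + 2592t² + 2107s² - 301st + 2709s + 5495s²t - 785st² + 7065st + 980s - 140t + 1260 + 3528s²t² - 504st³ + 4536st² + 686s³ - 98s²t + 882s² + 784s³t - 112s²t² + 1008s²t    [distributive law]
= 9648st + 2180t² + 3568t + 5767st² - 288t³ + 2989s² + 3689s + 6405s²t + 1260 + 3416s²t² - 504st³ + 686s³ + 784s³t    [combine like terms]

9648st + 2180t² + 3568t + 5767st² - 288t³ + 2989s² + 3689s + 6405s²t + 1260 + 3416s²t² - 504st³ + 686s³ + 784s³t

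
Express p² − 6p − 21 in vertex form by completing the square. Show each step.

p² − 6p − 21
= p² − 6p + 9 − 9 − 21    [add and subtract 9]
= (p − 3)² − 9 − 21    [perfect-square identity]
= (p − 3)² − 30    [combine constants]

(p − 3)² − 30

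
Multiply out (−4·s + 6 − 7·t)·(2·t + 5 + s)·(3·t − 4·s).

11·s·t^2 + 48·s^2·t + 50·s·t + 56·s^2 + 16·s^3 − 69·t^2 + 90·t − 120·s − 42·t^3

(−4·s + 6 − 7·t)·(2·t + 5 + s)·(3·t − 4·s)
= (−8·s·t − 20·s − 4·s^2 + 12·t + 30 + 6·s − 14·t^2 − 35·t − 7·s·t)·(3·t − 4·s)    [distributive law]
= (−15·s·t − 14·s − 4·s^2 − 23·t + 30 − 14·t^2)·(3·t − 4·s)    [combine like terms]
= −45·s·t^2 + 60·s^2·t − 42·s·t + 56·s^2 − 12·s^2·t + 16·s^3 − 69·t^2 + 92·s·t + 90·t − 120·s − 42·t^3 + 56·s·t^2    [distributive law]
= 11·s·t^2 + 48·s^2·t + 50·s·t + 56·s^2 + 16·s^3 − 69·t^2 + 90·t − 120·s − 42·t^3    [combine like terms]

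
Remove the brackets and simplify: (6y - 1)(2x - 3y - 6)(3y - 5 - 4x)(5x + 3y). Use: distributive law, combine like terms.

396x^2y^2 + 54xy^3 + 354x^2y + 153xy^2 - 240x^3y - 162y^4 - 27y^3 + 873xy + 549y^2 - 70x^2 + 40x^3 - 150x - 90y

(6y - 1)(2x - 3y - 6)(3y - 5 - 4x)(5x + 3y)
= (12xy - 18y^2 - 36y - 2x + 3y + 6)(3y - 5 - 4x)(5x + 3y)    [distributive law]
= (12xy - 18y^2 - 33y - 2x + 6)(3y - 5 - 4x)(5x + 3y)    [combine like terms]
= (36xy^2 - 60xy - 48x^2y - 54y^3 + 90y^2 + 72xy^2 - 99y^2 + 165y + 132xy - 6xy + 10x + 8x^2 + 18y - 30 - 24x)(5x + 3y)    [distributive law]
= (108xy^2 + 66xy - 48x^2y - 54y^3 - 9y^2 + 183y - 14x + 8x^2 - 30)(5x + 3y)    [combine like terms]
= 540x^2y^2 + 324xy^3 + 330x^2y + 198xy^2 - 240x^3y - 144x^2y^2 - 270xy^3 - 162y^4 - 45xy^2 - 27y^3 + 915xy + 549y^2 - 70x^2 - 42xy + 40x^3 + 24x^2y - 150x - 90y    [distributive law]
= 396x^2y^2 + 54xy^3 + 354x^2y + 153xy^2 - 240x^3y - 162y^4 - 27y^3 + 873xy + 549y^2 - 70x^2 + 40x^3 - 150x - 90y    [combine like terms]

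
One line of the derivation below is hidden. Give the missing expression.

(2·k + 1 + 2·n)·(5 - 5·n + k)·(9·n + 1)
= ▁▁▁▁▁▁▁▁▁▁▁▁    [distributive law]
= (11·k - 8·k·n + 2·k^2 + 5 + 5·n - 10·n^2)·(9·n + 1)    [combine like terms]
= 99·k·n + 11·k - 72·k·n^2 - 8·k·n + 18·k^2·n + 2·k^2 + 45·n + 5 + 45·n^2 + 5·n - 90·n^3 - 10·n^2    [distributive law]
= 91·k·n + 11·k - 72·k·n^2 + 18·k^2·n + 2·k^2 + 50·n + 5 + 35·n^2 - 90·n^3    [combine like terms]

After distributive law, the bracketed line is:

(10·k - 10·k·n + 2·k^2 + 5 - 5·n + k + 10·n - 10·n^2 + 2·k·n)·(9·n + 1)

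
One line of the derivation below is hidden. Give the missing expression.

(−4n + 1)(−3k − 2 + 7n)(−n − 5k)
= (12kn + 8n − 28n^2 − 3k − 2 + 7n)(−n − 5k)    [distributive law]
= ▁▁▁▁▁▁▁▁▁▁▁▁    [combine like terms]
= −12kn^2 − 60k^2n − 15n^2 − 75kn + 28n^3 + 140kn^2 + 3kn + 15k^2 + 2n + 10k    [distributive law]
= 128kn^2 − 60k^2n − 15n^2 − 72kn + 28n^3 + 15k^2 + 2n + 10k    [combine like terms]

Applying combine like terms to the line above:

(12kn + 15n − 28n^2 − 3k − 2)(−n − 5k)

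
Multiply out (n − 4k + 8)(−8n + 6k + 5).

−8n² + 38kn − 59n − 24k² + 28k + 40

(n − 4k + 8)(−8n + 6k + 5)
= −8n² + 6kn + 5n + 32kn − 24k² − 20k − 64n + 48k + 40    [distributive law]
= −8n² + 38kn − 59n − 24k² + 28k + 40    [combine like terms]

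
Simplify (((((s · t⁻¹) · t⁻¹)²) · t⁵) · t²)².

(((((s · t⁻¹) · t⁻¹)²) · t⁵) · t²)²
= (((((s · t⁻¹) · t⁻¹)²) · t⁵)²) · ((t²)²)    [power of a product]
= (((((s · t⁻¹) · t⁻¹)²)²) · ((t⁵)²)) · ((t²)²)    [power of a product]
= ((((s · t⁻¹) · t⁻¹)⁴) · ((t⁵)²)) · ((t²)²)    [power of a power]
= ((((s · t⁻¹)⁴) · ((t⁻¹)⁴)) · ((t⁵)²)) · ((t²)²)    [power of a product]
= ((((s⁴) · ((t⁻¹)⁴)) · ((t⁻¹)⁴)) · ((t⁵)²)) · ((t²)²)    [power of a product]
= (((s⁴ · t⁻⁴) · ((t⁻¹)⁴)) · ((t⁵)²)) · ((t²)²)    [power of a power]
= (((s⁴ · t⁻⁴) · t⁻⁴) · ((t⁵)²)) · ((t²)²)    [power of a power]
= (((s⁴ · t⁻⁴) · t⁻⁴) · t¹⁰) · ((t²)²)    [power of a power]
= (((s⁴ · t⁻⁴) · t⁻⁴) · t¹⁰) · t⁴    [power of a power]
= s⁴·t⁶    [product of powers]

s⁴·t⁶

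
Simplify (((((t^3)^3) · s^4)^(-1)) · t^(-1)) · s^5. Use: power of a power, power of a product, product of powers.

s·t^(-10)

(((((t^3)^3) · s^4)^(-1)) · t^(-1)) · s^5
= (((((t^3)^3)^(-1)) · ((s^4)^(-1))) · t^(-1)) · s^5    [power of a product]
= ((((t^3)^(-3)) · ((s^4)^(-1))) · t^(-1)) · s^5    [power of a power]
= ((t^(-9) · ((s^4)^(-1))) · t^(-1)) · s^5    [power of a power]
= ((t^(-9) · s^(-4)) · t^(-1)) · s^5    [power of a power]
= s·t^(-10)    [product of powers]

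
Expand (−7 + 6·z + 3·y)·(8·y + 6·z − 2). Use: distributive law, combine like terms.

−62·y − 54·z + 14 + 66·y·z + 36·z² + 24·y²

(−7 + 6·z + 3·y)·(8·y + 6·z − 2)
= −56·y − 42·z + 14 + 48·y·z + 36·z² − 12·z + 24·y² + 18·y·z − 6·y    [distributive law]
= −62·y − 54·z + 14 + 66·y·z + 36·z² + 24·y²    [combine like terms]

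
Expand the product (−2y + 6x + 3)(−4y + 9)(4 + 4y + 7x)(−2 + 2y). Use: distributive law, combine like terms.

152y^2 − 240y^3 + 64y^4 − 100xy^2 − 80xy^3 + 240y + 990xy + 1092x^2y − 336x^2y^2 − 810x − 756x^2 − 216

(−2y + 6x + 3)(−4y + 9)(4 + 4y + 7x)(−2 + 2y)
= (8y^2 − 18y − 24xy + 54x − 12y + 27)(4 + 4y + 7x)(−2 + 2y)    [distributive law]
= (8y^2 − 30y − 24xy + 54x + 27)(4 + 4y + 7x)(−2 + 2y)    [combine like terms]
= (32y^2 + 32y^3 + 56xy^2 − 120y − 120y^2 − 210xy − 96xy − 96xy^2 − 168x^2y + 216x + 216xy + 378x^2 + 108 + 108y + 189x)(−2 + 2y)    [distributive law]
= (−88y^2 + 32y^3 − 40xy^2 − 12y − 90xy − 168x^2y + 405x + 378x^2 + 108)(−2 + 2y)    [combine like terms]
= 176y^2 − 176y^3 − 64y^3 + 64y^4 + 80xy^2 − 80xy^3 + 24y − 24y^2 + 180xy − 180xy^2 + 336x^2y − 336x^2y^2 − 810x + 810xy − 756x^2 + 756x^2y − 216 + 216y    [distributive law]
= 152y^2 − 240y^3 + 64y^4 − 100xy^2 − 80xy^3 + 240y + 990xy + 1092x^2y − 336x^2y^2 − 810x − 756x^2 − 216    [combine like terms]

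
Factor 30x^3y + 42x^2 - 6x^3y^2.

30x^3y + 42x^2 - 6x^3y^2
= 6(5x^3y + 7x^2 - x^3y^2)    [factor out 6]
= 6x^2(5xy + 7 - xy^2)    [factor out x^2]

6x^2(5xy + 7 - xy^2)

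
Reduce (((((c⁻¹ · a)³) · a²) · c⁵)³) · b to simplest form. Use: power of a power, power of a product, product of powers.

a¹⁵·b·c⁶

(((((c⁻¹ · a)³) · a²) · c⁵)³) · b
= (((((c⁻¹ · a)³) · a²)³) · ((c⁵)³)) · b    [power of a product]
= (((((c⁻¹ · a)³)³) · ((a²)³)) · ((c⁵)³)) · b    [power of a product]
= ((((c⁻¹ · a)⁹) · ((a²)³)) · ((c⁵)³)) · b    [power of a power]
= (((((c⁻¹)⁹) · (a⁹)) · ((a²)³)) · ((c⁵)³)) · b    [power of a product]
= (((c⁻⁹ · (a⁹)) · ((a²)³)) · ((c⁵)³)) · b    [power of a power]
= (((c⁻⁹ · a⁹) · a⁶) · ((c⁵)³)) · b    [power of a power]
= (((c⁻⁹ · a⁹) · a⁶) · c¹⁵) · b    [power of a power]
= a¹⁵·b·c⁶    [product of powers]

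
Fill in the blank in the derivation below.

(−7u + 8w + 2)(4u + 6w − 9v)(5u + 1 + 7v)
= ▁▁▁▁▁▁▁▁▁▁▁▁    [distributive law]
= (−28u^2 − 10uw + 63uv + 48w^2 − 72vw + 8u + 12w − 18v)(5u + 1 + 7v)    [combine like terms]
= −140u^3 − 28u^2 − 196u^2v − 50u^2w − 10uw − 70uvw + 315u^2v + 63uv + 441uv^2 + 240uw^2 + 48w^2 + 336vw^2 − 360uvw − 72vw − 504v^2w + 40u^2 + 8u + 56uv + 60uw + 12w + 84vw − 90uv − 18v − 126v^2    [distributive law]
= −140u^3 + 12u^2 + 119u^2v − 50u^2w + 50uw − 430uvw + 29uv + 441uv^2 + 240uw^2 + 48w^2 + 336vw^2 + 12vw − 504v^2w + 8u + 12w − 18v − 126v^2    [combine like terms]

Applying distributive law to the line above:

(−28u^2 − 42uw + 63uv + 32uw + 48w^2 − 72vw + 8u + 12w − 18v)(5u + 1 + 7v)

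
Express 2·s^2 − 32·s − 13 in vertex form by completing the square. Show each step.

2(s − 8)^2 − 141

2·s^2 − 32·s − 13
= 2(s^2 − 16·s) − 13    [factor out 2 from the s-terms]
= 2(s^2 − 16·s + 64 − 64) − 13    [add and subtract 64 inside the bracket]
= 2(s − 8)^2 − 128 − 13    [perfect-square identity]
= 2(s − 8)^2 − 141    [combine constants]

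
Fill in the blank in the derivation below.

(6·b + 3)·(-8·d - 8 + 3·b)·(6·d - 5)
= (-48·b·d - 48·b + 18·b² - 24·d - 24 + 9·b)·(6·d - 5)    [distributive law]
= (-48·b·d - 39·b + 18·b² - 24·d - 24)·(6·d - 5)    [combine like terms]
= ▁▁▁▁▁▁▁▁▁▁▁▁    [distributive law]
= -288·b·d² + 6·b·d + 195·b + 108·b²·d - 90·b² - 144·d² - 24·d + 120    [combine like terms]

Applying distributive law to the line above:

-288·b·d² + 240·b·d - 234·b·d + 195·b + 108·b²·d - 90·b² - 144·d² + 120·d - 144·d + 120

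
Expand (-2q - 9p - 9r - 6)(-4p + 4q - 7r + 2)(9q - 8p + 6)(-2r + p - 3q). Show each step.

-3023pq^2r - 1832p^2q^2 + 492pq^3 + 2347p^2qr + 1412p^3q - 1342pqr - 394p^2q - 630pq^2 + 738q^3r + 216q^4 + 348q^2r + 900q^3 - 1305q^2r^2 - 55pqr^2 - 1302qr^2 + 120qr - 672pq + 828q^2 - 216p^3r - 288p^4 + 66p^2r + 168p^3 + 1080p^2r^2 - 426pr^2 - 120pr + 132p^2 - 1134qr^3 + 1008pr^3 - 756r^3 - 288r^2 + 144r - 72p + 216q

(-2q - 9p - 9r - 6)(-4p + 4q - 7r + 2)(9q - 8p + 6)(-2r + p - 3q)
= (8pq - 8q^2 + 14qr - 4q + 36p^2 - 36pq + 63pr - 18p + 36pr - 36qr + 63r^2 - 18r + 24p - 24q + 42r - 12)(9q - 8p + 6)(-2r + p - 3q)    [distributive law]
= (-28pq - 8q^2 - 22qr - 28q + 36p^2 + 99pr + 6p + 63r^2 + 24r - 12)(9q - 8p + 6)(-2r + p - 3q)    [combine like terms]
= (-252pq^2 + 224p^2q - 168pq - 72q^3 + 64pq^2 - 48q^2 - 198q^2r + 176pqr - 132qr - 252q^2 + 224pq - 168q + 324p^2q - 288p^3 + 216p^2 + 891pqr - 792p^2r + 594pr + 54pq - 48p^2 + 36p + 567qr^2 - 504pr^2 + 378r^2 + 216qr - 192pr + 144r - 108q + 96p - 72)(-2r + p - 3q)    [distributive law]
= (-188pq^2 + 548p^2q + 110pq - 72q^3 - 300q^2 - 198q^2r + 1067pqr + 84qr - 276q - 288p^3 + 168p^2 - 792p^2r + 402pr + 132p + 567qr^2 - 504pr^2 + 378r^2 + 144r - 72)(-2r + p - 3q)    [combine like terms]
= 376pq^2r - 188p^2q^2 + 564pq^3 - 1096p^2qr + 548p^3q - 1644p^2q^2 - 220pqr + 110p^2q - 330pq^2 + 144q^3r - 72pq^3 + 216q^4 + 600q^2r - 300pq^2 + 900q^3 + 396q^2r^2 - 198pq^2r + 594q^3r - 2134pqr^2 + 1067p^2qr - 3201pq^2r - 168qr^2 + 84pqr - 252q^2r + 552qr - 276pq + 828q^2 + 576p^3r - 288p^4 + 864p^3q - 336p^2r + 168p^3 - 504p^2q + 1584p^2r^2 - 792p^3r + 2376p^2qr - 804pr^2 + 402p^2r - 1206pqr - 264pr + 132p^2 - 396pq - 1134qr^3 + 567pqr^2 - 1701q^2r^2 + 1008pr^3 - 504p^2r^2 + 1512pqr^2 - 756r^3 + 378pr^2 - 1134qr^2 - 288r^2 + 144pr - 432qr + 144r - 72p + 216q    [distributive law]
= -3023pq^2r - 1832p^2q^2 + 492pq^3 + 2347p^2qr + 1412p^3q - 1342pqr - 394p^2q - 630pq^2 + 738q^3r + 216q^4 + 348q^2r + 900q^3 - 1305q^2r^2 - 55pqr^2 - 1302qr^2 + 120qr - 672pq + 828q^2 - 216p^3r - 288p^4 + 66p^2r + 168p^3 + 1080p^2r^2 - 426pr^2 - 120pr + 132p^2 - 1134qr^3 + 1008pr^3 - 756r^3 - 288r^2 + 144r - 72p + 216q    [combine like terms]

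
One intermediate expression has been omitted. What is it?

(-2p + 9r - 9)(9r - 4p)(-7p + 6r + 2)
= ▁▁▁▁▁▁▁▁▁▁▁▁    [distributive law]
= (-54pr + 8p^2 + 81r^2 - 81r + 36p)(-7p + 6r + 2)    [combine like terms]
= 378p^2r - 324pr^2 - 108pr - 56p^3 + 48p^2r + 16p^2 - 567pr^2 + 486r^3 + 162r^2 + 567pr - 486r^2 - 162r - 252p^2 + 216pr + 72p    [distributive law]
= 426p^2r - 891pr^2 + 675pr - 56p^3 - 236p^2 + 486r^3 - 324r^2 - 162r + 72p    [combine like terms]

By distributive law:

(-18pr + 8p^2 + 81r^2 - 36pr - 81r + 36p)(-7p + 6r + 2)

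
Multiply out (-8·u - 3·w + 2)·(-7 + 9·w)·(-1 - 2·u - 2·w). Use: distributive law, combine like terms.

(-8·u - 3·w + 2)·(-7 + 9·w)·(-1 - 2·u - 2·w)
= (56·u - 72·u·w + 21·w - 27·w² - 14 + 18·w)·(-1 - 2·u - 2·w)    [distributive law]
= (56·u - 72·u·w + 39·w - 27·w² - 14)·(-1 - 2·u - 2·w)    [combine like terms]
= -56·u - 112·u² - 112·u·w + 72·u·w + 144·u²·w + 144·u·w² - 39·w - 78·u·w - 78·w² + 27·w² + 54·u·w² + 54·w³ + 14 + 28·u + 28·w    [distributive law]
= -28·u - 112·u² - 118·u·w + 144·u²·w + 198·u·w² - 11·w - 51·w² + 54·w³ + 14    [combine like terms]

-28·u - 112·u² - 118·u·w + 144·u²·w + 198·u·w² - 11·w - 51·w² + 54·w³ + 14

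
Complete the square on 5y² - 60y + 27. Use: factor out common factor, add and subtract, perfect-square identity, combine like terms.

5(y - 6)² - 153

5y² - 60y + 27
= 5(y² - 12y) + 27    [factor out 5 from the y-terms]
= 5(y² - 12y + 36 - 36) + 27    [add and subtract 36 inside the bracket]
= 5(y - 6)² - 180 + 27    [perfect-square identity]
= 5(y - 6)² - 153    [combine constants]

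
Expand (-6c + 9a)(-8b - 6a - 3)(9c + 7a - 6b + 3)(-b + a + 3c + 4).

(-6c + 9a)(-8b - 6a - 3)(9c + 7a - 6b + 3)(-b + a + 3c + 4)
= (48bc + 36ac + 18c - 72ab - 54a² - 27a)(9c + 7a - 6b + 3)(-b + a + 3c + 4)    [distributive law]
= (432bc² + 336abc - 288b²c + 144bc + 324ac² + 252a²c - 216abc + 108ac + 162c² + 126ac - 108bc + 54c - 648abc - 504a²b + 432ab² - 216ab - 486a²c - 378a³ + 324a²b - 162a² - 243ac - 189a² + 162ab - 81a)(-b + a + 3c + 4)    [distributive law]
= (432bc² - 528abc - 288b²c + 36bc + 324ac² - 234a²c - 9ac + 162c² + 54c - 180a²b + 432ab² - 54ab - 378a³ - 351a² - 81a)(-b + a + 3c + 4)    [combine like terms]
= -432b²c² + 432abc² + 1296bc³ + 1728bc² + 528ab²c - 528a²bc - 1584abc² - 2112abc + 288b³c - 288ab²c - 864b²c² - 1152b²c - 36b²c + 36abc + 108bc² + 144bc - 324abc² + 324a²c² + 972ac³ + 1296ac² + 234a²bc - 234a³c - 702a²c² - 936a²c + 9abc - 9a²c - 27ac² - 36ac - 162bc² + 162ac² + 486c³ + 648c² - 54bc + 54ac + 162c² + 216c + 180a²b² - 180a³b - 540a²bc - 720a²b - 432ab³ + 432a²b² + 1296ab²c + 1728ab² + 54ab² - 54a²b - 162abc - 216ab + 378a³b - 378a⁴ - 1134a³c - 1512a³ + 351a²b - 351a³ - 1053a²c - 1404a² + 81ab - 81a² - 243ac - 324a    [distributive law]
= -1296b²c² - 1476abc² + 1296bc³ + 1674bc² + 1536ab²c - 834a²bc - 2229abc + 288b³c - 1188b²c + 90bc - 378a²c² + 972ac³ + 1431ac² - 1368a³c - 1998a²c - 225ac + 486c³ + 810c² + 216c + 612a²b² + 198a³b - 423a²b - 432ab³ + 1782ab² - 135ab - 378a⁴ - 1863a³ - 1485a² - 324a    [combine like terms]

-1296b²c² - 1476abc² + 1296bc³ + 1674bc² + 1536ab²c - 834a²bc - 2229abc + 288b³c - 1188b²c + 90bc - 378a²c² + 972ac³ + 1431ac² - 1368a³c - 1998a²c - 225ac + 486c³ + 810c² + 216c + 612a²b² + 198a³b - 423a²b - 432ab³ + 1782ab² - 135ab - 378a⁴ - 1863a³ - 1485a² - 324a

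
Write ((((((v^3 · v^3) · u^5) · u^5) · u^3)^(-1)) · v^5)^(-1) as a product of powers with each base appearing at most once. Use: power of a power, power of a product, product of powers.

((((((v^3 · v^3) · u^5) · u^5) · u^3)^(-1)) · v^5)^(-1)
= ((((((v^3 · v^3) · u^5) · u^5) · u^3)^(-1))^(-1)) · ((v^5)^(-1))    [power of a product]
= (((((v^3 · v^3) · u^5) · u^5) · u^3)^1) · ((v^5)^(-1))    [power of a power]
= (((((v^3 · v^3) · u^5) · u^5)^1) · ((u^3)^1)) · ((v^5)^(-1))    [power of a product]
= (((((v^3 · v^3) · u^5)^1) · ((u^5)^1)) · ((u^3)^1)) · ((v^5)^(-1))    [power of a product]
= (((((v^3 · v^3)^1) · ((u^5)^1)) · ((u^5)^1)) · ((u^3)^1)) · ((v^5)^(-1))    [power of a product]
= ((((((v^3)^1) · ((v^3)^1)) · ((u^5)^1)) · ((u^5)^1)) · ((u^3)^1)) · ((v^5)^(-1))    [power of a product]
= ((((v^3 · ((v^3)^1)) · ((u^5)^1)) · ((u^5)^1)) · ((u^3)^1)) · ((v^5)^(-1))    [power of a power]
= ((((v^3 · v^3) · ((u^5)^1)) · ((u^5)^1)) · ((u^3)^1)) · ((v^5)^(-1))    [power of a power]
= (((v^6 · ((u^5)^1)) · ((u^5)^1)) · ((u^3)^1)) · ((v^5)^(-1))    [product of powers]
= (((v^6 · u^5) · ((u^5)^1)) · ((u^3)^1)) · ((v^5)^(-1))    [power of a power]
= (((v^6 · u^5) · u^5) · ((u^3)^1)) · ((v^5)^(-1))    [power of a power]
= (((v^6 · u^5) · u^5) · u^3) · ((v^5)^(-1))    [power of a power]
= (((v^6 · u^5) · u^5) · u^3) · v^(-5)    [power of a power]
= u^13v    [product of powers]

u^13v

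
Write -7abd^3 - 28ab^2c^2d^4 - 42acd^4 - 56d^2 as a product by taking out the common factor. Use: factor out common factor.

7d^2(-abd - 4ab^2c^2d^2 - 6acd^2 - 8)

-7abd^3 - 28ab^2c^2d^4 - 42acd^4 - 56d^2
= 7(-abd^3 - 4ab^2c^2d^4 - 6acd^4 - 8d^2)    [factor out 7]
= 7d^2(-abd - 4ab^2c^2d^2 - 6acd^2 - 8)    [factor out d^2]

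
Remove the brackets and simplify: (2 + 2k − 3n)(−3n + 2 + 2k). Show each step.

(2 + 2k − 3n)(−3n + 2 + 2k)
= −6n + 4 + 4k − 6kn + 4k + 4k^2 + 9n^2 − 6n − 6kn    [distributive law]
= −12n + 4 + 8k − 12kn + 4k^2 + 9n^2    [combine like terms]

−12n + 4 + 8k − 12kn + 4k^2 + 9n^2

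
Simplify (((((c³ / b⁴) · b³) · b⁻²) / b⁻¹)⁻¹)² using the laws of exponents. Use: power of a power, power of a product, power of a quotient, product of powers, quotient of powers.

b⁴c⁻⁶

(((((c³ / b⁴) · b³) · b⁻²) / b⁻¹)⁻¹)²
= ((((c³ / b⁴) · b³) · b⁻²) / b⁻¹)⁻²    [power of a power]
= ((((c³ / b⁴) · b³) · b⁻²)⁻²) / ((b⁻¹)⁻²)    [power of a quotient]
= ((((c³ / b⁴) · b³)⁻²) · ((b⁻²)⁻²)) / ((b⁻¹)⁻²)    [power of a product]
= ((((c³ / b⁴)⁻²) · ((b³)⁻²)) · ((b⁻²)⁻²)) / ((b⁻¹)⁻²)    [power of a product]
= (((((c³)⁻²) / ((b⁴)⁻²)) · ((b³)⁻²)) · ((b⁻²)⁻²)) / ((b⁻¹)⁻²)    [power of a quotient]
= (((c⁻⁶ / ((b⁴)⁻²)) · ((b³)⁻²)) · ((b⁻²)⁻²)) / ((b⁻¹)⁻²)    [power of a power]
= (((c⁻⁶ / b⁻⁸) · ((b³)⁻²)) · ((b⁻²)⁻²)) / ((b⁻¹)⁻²)    [power of a power]
= (((c⁻⁶ / b⁻⁸) · b⁻⁶) · ((b⁻²)⁻²)) / ((b⁻¹)⁻²)    [power of a power]
= (((c⁻⁶ / b⁻⁸) · b⁻⁶) · b⁴) / ((b⁻¹)⁻²)    [power of a power]
= (((c⁻⁶ / b⁻⁸) · b⁻⁶) · b⁴) / b²    [power of a power]
= b⁴c⁻⁶    [quotient of powers; product of powers]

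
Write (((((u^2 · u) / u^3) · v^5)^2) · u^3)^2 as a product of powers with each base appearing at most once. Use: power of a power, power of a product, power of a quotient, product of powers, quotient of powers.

(((((u^2 · u) / u^3) · v^5)^2) · u^3)^2
= (((((u^2 · u) / u^3) · v^5)^2)^2) · ((u^3)^2)    [power of a product]
= ((((u^2 · u) / u^3) · v^5)^4) · ((u^3)^2)    [power of a power]
= ((((u^2 · u) / u^3)^4) · ((v^5)^4)) · ((u^3)^2)    [power of a product]
= ((((u^2 · u)^4) / ((u^3)^4)) · ((v^5)^4)) · ((u^3)^2)    [power of a quotient]
= (((((u^2)^4) · (u^4)) / ((u^3)^4)) · ((v^5)^4)) · ((u^3)^2)    [power of a product]
= (((u^8 · (u^4)) / ((u^3)^4)) · ((v^5)^4)) · ((u^3)^2)    [power of a power]
= ((u^12 / ((u^3)^4)) · ((v^5)^4)) · ((u^3)^2)    [product of powers]
= ((u^12 / u^12) · ((v^5)^4)) · ((u^3)^2)    [power of a power]
= (u^0 · ((v^5)^4)) · ((u^3)^2)    [quotient of powers]
= (u^0 · v^20) · ((u^3)^2)    [power of a power]
= (u^0 · v^20) · u^6    [power of a power]
= u^6·v^20    [product of powers]

u^6·v^20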